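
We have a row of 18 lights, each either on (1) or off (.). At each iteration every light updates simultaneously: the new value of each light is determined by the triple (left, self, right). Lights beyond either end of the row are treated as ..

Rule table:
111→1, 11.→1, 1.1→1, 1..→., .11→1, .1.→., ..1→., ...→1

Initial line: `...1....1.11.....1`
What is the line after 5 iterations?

11...11..111.111..
11.1.11..1111111.1
111.111..11111111.
1111111..11111111.
1111111..11111111.

1111111..11111111.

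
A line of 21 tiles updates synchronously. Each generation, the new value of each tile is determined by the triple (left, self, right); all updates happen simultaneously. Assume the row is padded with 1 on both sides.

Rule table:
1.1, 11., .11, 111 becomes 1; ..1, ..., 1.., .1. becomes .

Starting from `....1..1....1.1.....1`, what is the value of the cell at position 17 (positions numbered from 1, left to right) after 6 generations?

generation 1: .............1......1
generation 2: ....................1
generation 3: ....................1  (fixed point — unchanged through generation 6)
position 17 holds .

.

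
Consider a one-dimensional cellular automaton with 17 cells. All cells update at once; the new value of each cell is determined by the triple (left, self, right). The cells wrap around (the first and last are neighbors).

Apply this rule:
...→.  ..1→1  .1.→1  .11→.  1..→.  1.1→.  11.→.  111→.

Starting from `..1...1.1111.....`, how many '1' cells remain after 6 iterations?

2

.11..11..........
1...1............
1..11...........1
..1............1.
.11...........11.
1............1...
count of 1: 2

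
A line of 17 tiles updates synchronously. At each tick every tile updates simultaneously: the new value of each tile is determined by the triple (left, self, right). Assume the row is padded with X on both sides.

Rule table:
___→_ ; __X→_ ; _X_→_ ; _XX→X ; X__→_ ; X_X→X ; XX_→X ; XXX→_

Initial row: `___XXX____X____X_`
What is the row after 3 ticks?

___X_X__________X
____X___________X
________________X

________________X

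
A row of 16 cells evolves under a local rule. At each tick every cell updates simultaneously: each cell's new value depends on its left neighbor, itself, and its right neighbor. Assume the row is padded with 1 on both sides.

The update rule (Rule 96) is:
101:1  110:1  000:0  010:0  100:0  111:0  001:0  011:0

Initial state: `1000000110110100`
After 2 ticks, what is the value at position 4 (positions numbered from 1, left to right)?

0

1000000011011000
1000000001101000
position 4 holds 0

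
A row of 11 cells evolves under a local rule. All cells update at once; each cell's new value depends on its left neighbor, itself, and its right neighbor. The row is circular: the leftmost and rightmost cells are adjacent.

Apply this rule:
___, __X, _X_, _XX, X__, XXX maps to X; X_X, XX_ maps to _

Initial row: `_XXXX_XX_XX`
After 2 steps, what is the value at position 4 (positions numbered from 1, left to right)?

_XXX__X__X_
XXX_XXXXXXX
position 4 holds _

_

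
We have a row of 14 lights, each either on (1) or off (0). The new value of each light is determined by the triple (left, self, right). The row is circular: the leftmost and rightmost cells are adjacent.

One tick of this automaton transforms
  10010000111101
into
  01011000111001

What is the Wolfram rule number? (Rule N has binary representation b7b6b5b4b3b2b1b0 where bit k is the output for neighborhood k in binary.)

position 9: 111 → 1  (bit 7 = 1)
position 0: 110 → 0  (bit 6 = 0)
position 12: 101 → 0  (bit 5 = 0)
position 1: 100 → 1  (bit 4 = 1)
position 8: 011 → 1  (bit 3 = 1)
position 3: 010 → 1  (bit 2 = 1)
position 2: 001 → 0  (bit 1 = 0)
position 5: 000 → 0  (bit 0 = 0)
bits b7..b0 = 10011100 = 156

156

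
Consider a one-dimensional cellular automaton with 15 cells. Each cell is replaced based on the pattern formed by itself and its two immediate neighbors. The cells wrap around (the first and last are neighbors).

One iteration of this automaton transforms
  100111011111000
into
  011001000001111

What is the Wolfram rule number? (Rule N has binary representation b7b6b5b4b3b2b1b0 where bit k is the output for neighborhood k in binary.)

83

position 4: 111 → 0  (bit 7 = 0)
position 5: 110 → 1  (bit 6 = 1)
position 6: 101 → 0  (bit 5 = 0)
position 1: 100 → 1  (bit 4 = 1)
position 3: 011 → 0  (bit 3 = 0)
position 0: 010 → 0  (bit 2 = 0)
position 2: 001 → 1  (bit 1 = 1)
position 13: 000 → 1  (bit 0 = 1)
bits b7..b0 = 01010011 = 83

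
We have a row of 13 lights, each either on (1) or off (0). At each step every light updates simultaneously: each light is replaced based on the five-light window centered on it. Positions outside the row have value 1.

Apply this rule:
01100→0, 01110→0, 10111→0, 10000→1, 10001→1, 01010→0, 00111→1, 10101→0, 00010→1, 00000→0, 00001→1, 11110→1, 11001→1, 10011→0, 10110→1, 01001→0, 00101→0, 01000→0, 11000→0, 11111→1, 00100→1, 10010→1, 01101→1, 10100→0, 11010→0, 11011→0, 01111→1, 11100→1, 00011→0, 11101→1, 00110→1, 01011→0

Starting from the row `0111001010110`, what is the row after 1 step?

0001110000110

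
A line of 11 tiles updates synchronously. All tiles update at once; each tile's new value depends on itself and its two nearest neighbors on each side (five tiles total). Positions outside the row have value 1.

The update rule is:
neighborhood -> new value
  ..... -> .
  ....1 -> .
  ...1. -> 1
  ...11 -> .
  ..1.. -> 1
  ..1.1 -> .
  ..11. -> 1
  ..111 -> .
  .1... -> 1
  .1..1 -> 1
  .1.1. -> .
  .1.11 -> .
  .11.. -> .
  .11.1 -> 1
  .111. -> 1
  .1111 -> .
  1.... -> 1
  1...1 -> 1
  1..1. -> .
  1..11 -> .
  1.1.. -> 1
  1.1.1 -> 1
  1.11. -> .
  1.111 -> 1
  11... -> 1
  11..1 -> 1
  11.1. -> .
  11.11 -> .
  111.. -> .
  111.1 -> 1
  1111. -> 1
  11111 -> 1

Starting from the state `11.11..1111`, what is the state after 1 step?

11...1...11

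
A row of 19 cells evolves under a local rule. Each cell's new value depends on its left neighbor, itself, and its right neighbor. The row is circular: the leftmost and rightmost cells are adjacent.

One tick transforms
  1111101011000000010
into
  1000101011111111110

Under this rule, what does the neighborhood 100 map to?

At position 10 the neighborhood is 100; the next row has 1 there.

1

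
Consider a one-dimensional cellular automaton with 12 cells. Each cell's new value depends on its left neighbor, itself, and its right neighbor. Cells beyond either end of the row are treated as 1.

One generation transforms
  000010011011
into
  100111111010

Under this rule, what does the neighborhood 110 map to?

At position 8 the neighborhood is 110; the next row has 1 there.

1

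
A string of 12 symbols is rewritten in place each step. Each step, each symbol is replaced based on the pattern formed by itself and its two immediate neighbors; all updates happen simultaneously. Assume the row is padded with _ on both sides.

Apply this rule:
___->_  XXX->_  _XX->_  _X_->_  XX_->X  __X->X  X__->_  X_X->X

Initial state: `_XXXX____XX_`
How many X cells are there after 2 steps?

3

step 1: X___X___X_X_
step 2: ___X___X_X__
count of X: 3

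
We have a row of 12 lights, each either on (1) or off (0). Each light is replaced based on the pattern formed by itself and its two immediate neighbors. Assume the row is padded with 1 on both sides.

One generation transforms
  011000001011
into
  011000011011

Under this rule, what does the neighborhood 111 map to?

1

At position 11 the neighborhood is 111; the next row has 1 there.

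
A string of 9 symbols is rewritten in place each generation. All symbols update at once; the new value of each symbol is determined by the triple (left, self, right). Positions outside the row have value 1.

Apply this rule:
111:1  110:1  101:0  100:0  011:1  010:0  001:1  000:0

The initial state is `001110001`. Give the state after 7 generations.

011110111

011110011
011110111
011110111  (fixed point — unchanged through generation 7)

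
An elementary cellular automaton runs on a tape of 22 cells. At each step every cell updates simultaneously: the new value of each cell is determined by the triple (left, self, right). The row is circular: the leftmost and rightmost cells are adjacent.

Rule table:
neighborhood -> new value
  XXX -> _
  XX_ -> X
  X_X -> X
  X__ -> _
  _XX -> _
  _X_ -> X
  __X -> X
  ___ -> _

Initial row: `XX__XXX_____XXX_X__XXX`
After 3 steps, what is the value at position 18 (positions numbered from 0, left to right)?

X

_X_X__X____X__XXX_X___
XXXX_XX___XX_X__XXX___
___XX_X__X_XXX_X__X__X
position 18 holds X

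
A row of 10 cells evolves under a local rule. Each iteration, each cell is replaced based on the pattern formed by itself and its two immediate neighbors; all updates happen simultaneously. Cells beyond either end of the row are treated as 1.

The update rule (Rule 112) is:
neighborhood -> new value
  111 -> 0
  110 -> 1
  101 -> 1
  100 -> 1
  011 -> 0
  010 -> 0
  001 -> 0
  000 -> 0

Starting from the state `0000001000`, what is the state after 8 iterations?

1000000100
1100000010
0110000001
1011000000
1101100000
0110110000
1011011000
1101101100

1101101100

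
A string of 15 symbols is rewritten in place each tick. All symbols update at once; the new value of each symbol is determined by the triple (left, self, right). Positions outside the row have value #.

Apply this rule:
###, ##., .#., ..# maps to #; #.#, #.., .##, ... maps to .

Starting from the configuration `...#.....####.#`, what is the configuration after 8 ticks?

.#.#.##.#.#.#.#

..##....#.###..
.#.#...##..##.#
.#.#..#.#.#.#..
.#.#.##.#.#.#.#
.#.#..#.#.#.#..  (repeats tick 3; period 2)
tick 8: .#.#.##.#.#.#.#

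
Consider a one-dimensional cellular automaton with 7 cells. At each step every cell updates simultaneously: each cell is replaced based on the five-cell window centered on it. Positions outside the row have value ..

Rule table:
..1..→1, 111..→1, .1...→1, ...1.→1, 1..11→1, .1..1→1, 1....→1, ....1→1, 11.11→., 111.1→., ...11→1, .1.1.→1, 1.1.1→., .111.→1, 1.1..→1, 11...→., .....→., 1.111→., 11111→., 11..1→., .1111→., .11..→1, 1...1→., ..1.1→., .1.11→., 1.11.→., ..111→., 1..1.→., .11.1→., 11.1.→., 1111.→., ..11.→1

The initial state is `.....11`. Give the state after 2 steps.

.11...1

...1111
.11...1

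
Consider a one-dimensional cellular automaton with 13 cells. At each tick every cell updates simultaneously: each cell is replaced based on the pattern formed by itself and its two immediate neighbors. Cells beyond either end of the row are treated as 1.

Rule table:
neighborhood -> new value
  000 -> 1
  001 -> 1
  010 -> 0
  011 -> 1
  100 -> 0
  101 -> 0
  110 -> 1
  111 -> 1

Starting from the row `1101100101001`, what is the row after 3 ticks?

1101101111111

1101101000011
1101100011111
1101101111111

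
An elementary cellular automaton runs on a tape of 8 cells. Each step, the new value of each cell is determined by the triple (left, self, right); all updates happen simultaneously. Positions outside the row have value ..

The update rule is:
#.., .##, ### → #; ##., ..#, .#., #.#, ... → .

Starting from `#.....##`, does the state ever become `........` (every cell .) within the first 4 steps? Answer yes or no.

no

.#....#.
..#....#
...#....
....#...
step 4 is ....#..., still not uniform .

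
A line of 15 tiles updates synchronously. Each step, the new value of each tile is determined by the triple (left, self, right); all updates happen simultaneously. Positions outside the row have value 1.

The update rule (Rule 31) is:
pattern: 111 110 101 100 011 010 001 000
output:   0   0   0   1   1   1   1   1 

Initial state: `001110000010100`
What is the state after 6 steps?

step 1: 111001111110111
step 2: 000111000000100
step 3: 111100111111111
step 4: 000011100000000
step 5: 111110011111111
step 6: 000001110000000

000001110000000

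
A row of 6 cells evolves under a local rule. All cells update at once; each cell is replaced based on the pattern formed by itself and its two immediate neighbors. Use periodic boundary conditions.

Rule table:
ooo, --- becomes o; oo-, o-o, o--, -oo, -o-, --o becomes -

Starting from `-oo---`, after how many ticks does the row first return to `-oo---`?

2

----oo
-oo---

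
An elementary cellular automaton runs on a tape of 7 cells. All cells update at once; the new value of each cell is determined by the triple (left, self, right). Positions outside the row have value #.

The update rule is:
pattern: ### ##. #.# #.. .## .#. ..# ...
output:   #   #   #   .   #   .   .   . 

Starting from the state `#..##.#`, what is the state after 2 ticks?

#..####

#..####
#..####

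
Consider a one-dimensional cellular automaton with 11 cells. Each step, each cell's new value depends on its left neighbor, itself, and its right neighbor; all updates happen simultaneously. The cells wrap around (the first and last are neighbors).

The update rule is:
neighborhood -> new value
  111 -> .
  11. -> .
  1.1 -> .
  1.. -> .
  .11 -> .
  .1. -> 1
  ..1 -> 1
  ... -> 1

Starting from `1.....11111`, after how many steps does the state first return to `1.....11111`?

22

..1111.....
11.....1111
...1111....
111.....111
....1111...
1111.....11
.....1111..
11111.....1
......1111.
111111.....
.......1111
.111111....
1.......111
..111111...
11.......11
...111111..
111.......1
....111111.
1111.......
.....111111
.1111......
1.....11111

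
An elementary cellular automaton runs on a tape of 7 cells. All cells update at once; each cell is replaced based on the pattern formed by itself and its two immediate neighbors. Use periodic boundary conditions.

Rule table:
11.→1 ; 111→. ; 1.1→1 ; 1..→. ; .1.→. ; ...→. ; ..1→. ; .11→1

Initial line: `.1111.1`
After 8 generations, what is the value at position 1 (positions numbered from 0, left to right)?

.

11..11.
11..111
.1..1..
.......
.......  (fixed point — unchanged through generation 8)
position 1 holds .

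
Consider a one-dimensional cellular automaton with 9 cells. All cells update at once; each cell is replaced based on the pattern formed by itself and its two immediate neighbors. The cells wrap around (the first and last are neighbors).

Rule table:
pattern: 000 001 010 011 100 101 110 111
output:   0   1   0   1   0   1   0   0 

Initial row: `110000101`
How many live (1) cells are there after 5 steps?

3

000001011
000010110
000101100
001011000
010110000
count of 1: 3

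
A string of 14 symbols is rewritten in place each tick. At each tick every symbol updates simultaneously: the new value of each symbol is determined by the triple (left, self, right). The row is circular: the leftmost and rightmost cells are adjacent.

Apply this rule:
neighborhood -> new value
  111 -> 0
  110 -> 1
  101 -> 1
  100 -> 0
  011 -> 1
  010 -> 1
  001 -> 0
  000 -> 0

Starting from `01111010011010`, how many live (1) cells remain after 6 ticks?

01001110011110
01001010010010
01001110010010
01001010010010  (repeats tick 2; period 2)
tick 6: 01001010010010
count of 1: 5

5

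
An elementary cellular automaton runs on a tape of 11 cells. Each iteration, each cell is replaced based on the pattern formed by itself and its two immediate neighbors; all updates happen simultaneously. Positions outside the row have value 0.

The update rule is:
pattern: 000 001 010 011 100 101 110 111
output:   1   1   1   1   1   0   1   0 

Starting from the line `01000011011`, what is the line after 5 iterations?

11111111011

11111111011
10000001011
11111111011  (repeats iteration 1; period 2)
iteration 5: 11111111011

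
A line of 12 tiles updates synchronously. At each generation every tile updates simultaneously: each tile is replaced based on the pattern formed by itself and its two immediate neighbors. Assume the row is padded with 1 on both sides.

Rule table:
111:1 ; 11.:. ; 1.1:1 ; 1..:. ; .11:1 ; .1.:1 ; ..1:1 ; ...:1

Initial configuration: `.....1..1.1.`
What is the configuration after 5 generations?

11.111111111

.11111.11111
11111.111111
1111.1111111
111.11111111
11.111111111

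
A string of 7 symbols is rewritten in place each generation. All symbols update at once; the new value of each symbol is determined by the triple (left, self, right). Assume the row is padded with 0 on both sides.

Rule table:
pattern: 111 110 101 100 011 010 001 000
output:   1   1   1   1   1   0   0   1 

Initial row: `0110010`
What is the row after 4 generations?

generation 1: 0111001
generation 2: 0111100
generation 3: 0111111
generation 4: 0111111

0111111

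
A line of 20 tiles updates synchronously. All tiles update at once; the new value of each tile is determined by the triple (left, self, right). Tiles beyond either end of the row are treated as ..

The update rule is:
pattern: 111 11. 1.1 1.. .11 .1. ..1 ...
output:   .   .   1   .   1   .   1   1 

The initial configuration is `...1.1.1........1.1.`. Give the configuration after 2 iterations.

1..1.1..11......1..1

111.1.1..1111111.1..
1..1.1..11......1..1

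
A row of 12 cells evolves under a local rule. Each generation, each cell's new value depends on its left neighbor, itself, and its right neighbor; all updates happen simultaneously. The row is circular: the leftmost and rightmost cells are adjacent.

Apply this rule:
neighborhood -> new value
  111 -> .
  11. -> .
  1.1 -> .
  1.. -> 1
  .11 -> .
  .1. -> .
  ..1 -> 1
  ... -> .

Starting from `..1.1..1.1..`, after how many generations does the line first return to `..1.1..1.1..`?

.1...11...1.
1.1.1..1.1.1
.....11.....
....1..1....
...1.11.1...
..1......1..
.1.1....1.1.
1...1..1...1
.1.1.11.1.1.
1..........1
.1........1.
1.1......1.1
...1....1...
..1.1..1.1..

14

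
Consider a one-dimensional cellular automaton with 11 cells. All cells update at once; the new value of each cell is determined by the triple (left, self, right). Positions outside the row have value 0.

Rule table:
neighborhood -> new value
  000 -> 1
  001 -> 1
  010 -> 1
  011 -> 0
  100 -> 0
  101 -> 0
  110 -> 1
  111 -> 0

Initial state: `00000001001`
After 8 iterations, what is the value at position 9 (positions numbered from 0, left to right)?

0

11111111011
00000001001  (repeats iteration 0; period 2)
iteration 8: 00000001001
position 9 holds 0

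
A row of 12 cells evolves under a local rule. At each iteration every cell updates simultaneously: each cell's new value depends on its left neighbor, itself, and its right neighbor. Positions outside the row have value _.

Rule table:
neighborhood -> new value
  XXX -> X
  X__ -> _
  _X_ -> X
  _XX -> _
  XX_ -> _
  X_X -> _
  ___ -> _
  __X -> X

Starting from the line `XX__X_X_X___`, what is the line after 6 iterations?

X_X___X_____

iteration 1: ___XX_X_X___
iteration 2: __X___X_X___
iteration 3: _XX__XX_X___
iteration 4: X___X___X___
iteration 5: X__XX__XX___
iteration 6: X_X___X_____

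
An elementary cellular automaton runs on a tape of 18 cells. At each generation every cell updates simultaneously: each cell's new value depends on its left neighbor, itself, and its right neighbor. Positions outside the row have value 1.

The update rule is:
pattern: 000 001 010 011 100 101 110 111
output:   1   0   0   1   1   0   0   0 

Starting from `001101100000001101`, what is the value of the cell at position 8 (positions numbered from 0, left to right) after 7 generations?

0

101001011111101001
000100010000000101
110011001111110001
001010101000001101
100000000111101001
011111110100000101
010000000011110001
position 8 holds 0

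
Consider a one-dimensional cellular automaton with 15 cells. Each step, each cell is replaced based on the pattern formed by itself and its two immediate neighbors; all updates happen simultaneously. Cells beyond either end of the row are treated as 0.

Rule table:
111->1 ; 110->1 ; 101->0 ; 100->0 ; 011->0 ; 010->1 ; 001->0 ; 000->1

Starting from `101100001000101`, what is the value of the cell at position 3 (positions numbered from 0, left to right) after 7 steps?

1

step 1: 100101101010101
step 2: 100100101010101
step 3: 100100101010101  (fixed point — unchanged through step 7)
position 3 holds 1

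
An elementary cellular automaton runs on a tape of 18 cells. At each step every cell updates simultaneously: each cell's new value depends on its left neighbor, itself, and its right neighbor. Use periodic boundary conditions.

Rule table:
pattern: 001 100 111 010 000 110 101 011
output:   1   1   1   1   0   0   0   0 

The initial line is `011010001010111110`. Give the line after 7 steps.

100100001110010101

step 1: 100011011010011101
step 2: 010100000011101000
step 3: 110110000101001100
step 4: 000001001101110011
step 5: 100011110000101100
step 6: 110101101001100011
step 7: 100100001110010101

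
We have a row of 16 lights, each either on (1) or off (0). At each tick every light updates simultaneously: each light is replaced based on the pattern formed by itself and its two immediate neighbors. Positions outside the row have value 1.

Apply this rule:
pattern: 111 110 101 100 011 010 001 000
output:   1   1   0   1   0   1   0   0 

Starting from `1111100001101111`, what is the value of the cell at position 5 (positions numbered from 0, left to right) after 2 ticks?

1111110000100111
1111111000110011
position 5 holds 1

1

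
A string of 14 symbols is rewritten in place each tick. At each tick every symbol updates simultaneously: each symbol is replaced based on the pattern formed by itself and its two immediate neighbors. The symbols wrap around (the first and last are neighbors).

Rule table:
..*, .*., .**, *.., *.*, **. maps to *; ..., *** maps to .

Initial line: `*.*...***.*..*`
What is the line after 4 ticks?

.****..****...

****.**.******
...******.....
..**....**....
.****..****...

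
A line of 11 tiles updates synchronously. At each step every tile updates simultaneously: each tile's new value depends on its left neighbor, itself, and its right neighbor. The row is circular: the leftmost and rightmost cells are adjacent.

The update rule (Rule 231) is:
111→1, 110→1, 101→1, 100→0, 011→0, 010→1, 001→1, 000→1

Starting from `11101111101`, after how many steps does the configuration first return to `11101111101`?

11110111110
01111011111
10111101111
11011110111
11101111011
11110111101
11111011110
01111101111
10111110111
11011111011
11101111101

11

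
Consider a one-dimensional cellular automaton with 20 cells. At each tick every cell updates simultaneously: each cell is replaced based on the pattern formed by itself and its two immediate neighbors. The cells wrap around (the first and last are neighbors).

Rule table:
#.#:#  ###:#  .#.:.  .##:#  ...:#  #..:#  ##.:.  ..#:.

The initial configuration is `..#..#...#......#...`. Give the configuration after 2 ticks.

.#..#.#.#.####.#.###

#..#..##..#####..###
.#..#.#.#.####.#.###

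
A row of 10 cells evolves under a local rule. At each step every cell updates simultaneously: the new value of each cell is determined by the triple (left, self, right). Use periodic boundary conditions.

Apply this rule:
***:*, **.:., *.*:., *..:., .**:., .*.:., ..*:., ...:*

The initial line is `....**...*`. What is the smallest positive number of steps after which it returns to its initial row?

step 1: .**....*..
step 2: ....**...*

2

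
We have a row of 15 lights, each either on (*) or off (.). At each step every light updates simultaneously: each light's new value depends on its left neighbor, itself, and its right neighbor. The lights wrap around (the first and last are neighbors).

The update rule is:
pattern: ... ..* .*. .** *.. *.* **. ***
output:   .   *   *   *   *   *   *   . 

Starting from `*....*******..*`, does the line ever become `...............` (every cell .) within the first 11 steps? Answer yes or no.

**..**.....****
.******...**...
**....**.****..
***..*****..***
..****...****..
.**..**.**..**.
***************
...............
all cells are . at step 8

yes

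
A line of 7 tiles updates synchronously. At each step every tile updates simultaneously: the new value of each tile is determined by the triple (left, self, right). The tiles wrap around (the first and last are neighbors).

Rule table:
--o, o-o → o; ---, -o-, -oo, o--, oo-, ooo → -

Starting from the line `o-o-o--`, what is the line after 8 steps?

-o-o--o

step 1: -o-o--o
step 2: o-o--o-
step 3: -o--o-o
step 4: o--o-o-
step 5: --o-o-o
step 6: -o-o-o-
step 7: o-o-o--  (repeats step 0; period 7)
step 8: -o-o--o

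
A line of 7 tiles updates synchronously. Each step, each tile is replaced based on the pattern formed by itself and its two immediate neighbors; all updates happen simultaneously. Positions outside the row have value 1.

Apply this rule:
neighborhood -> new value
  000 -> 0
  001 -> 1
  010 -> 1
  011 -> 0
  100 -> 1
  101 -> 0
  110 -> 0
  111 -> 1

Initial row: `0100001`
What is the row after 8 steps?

0110010
0001110
1010100
0010111
1110011
1101101
1000000
0100001

0100001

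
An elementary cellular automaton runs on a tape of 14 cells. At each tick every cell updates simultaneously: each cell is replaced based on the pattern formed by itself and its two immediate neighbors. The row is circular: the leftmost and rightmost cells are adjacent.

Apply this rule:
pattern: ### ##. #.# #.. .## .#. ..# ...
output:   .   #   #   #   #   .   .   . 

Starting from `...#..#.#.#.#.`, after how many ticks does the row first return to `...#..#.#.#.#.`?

14

....#..#.#.#.#
#....#..#.#.#.
.#....#..#.#.#
#.#....#..#.#.
.#.#....#..#.#
#.#.#....#..#.
.#.#.#....#..#
#.#.#.#....#..
.#.#.#.#....#.
..#.#.#.#....#
#..#.#.#.#....
.#..#.#.#.#...
..#..#.#.#.#..
...#..#.#.#.#.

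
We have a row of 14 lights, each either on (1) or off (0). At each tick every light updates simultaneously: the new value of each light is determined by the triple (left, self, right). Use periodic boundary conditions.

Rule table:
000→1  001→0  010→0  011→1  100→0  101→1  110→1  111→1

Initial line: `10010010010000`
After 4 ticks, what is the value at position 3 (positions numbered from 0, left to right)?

1

tick 1: 00000000000110
tick 2: 11111111110110
tick 3: 11111111111111
tick 4: 11111111111111
position 3 holds 1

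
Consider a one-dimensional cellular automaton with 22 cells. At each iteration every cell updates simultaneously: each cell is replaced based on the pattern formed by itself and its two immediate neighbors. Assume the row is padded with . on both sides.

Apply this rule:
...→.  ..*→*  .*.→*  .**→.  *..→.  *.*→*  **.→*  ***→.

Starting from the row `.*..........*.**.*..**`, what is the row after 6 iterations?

**.........***.***.*.*
.*........*..**..*****
**.......**.*.*.*....*
.*......*.*******...**
**.....***......*..*.*
.*....*..*.....**.****

.*....*..*.....**.****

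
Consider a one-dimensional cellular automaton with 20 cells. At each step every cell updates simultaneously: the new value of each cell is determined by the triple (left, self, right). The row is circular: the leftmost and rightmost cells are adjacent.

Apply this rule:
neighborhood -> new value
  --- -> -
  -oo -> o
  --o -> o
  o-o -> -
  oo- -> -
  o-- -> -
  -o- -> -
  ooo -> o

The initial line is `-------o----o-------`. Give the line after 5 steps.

--o----o------------

step 1: ------o----o--------
step 2: -----o----o---------
step 3: ----o----o----------
step 4: ---o----o-----------
step 5: --o----o------------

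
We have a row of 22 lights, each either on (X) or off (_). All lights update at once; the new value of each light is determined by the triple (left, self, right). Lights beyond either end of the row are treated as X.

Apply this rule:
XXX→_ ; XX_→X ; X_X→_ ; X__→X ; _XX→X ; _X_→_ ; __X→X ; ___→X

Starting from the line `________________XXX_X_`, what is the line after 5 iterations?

iteration 1: XXXXXXXXXXXXXXXXX_X___
iteration 2: ________________X__XXX
iteration 3: XXXXXXXXXXXXXXXX_XXX__
iteration 4: _______________X_X_XXX
iteration 5: XXXXXXXXXXXXXXX____X__

XXXXXXXXXXXXXXX____X__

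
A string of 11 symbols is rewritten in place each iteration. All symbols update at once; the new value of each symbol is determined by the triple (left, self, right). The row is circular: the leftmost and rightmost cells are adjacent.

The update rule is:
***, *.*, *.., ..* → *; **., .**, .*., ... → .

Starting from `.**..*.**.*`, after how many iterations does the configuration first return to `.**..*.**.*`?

*..**.*..*.
.**..*.**.*

2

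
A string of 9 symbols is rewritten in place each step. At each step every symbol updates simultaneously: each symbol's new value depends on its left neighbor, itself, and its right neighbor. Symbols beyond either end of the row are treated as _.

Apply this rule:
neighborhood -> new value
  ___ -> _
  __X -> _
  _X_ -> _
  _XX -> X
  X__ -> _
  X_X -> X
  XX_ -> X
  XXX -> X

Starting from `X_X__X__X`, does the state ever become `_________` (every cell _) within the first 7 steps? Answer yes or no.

_X_______
_________
all cells are _ at step 2

yes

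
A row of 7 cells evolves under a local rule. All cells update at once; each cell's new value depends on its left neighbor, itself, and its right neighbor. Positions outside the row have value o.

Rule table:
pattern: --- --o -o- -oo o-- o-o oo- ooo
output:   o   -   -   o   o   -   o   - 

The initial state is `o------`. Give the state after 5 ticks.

tick 1: oooooo-
tick 2: -----o-
tick 3: oooo---
tick 4: ---ooo-
tick 5: oo-o-o-

oo-o-o-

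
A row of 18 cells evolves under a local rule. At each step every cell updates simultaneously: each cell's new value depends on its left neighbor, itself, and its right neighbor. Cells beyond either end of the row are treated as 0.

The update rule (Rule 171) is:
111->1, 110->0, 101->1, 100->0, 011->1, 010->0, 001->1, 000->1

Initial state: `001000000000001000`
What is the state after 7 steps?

111111110011001001

step 1: 110011111111110011
step 2: 100111111111100110
step 3: 001111111111001100
step 4: 111111111110011001
step 5: 111111111100110010
step 6: 111111111001100100
step 7: 111111110011001001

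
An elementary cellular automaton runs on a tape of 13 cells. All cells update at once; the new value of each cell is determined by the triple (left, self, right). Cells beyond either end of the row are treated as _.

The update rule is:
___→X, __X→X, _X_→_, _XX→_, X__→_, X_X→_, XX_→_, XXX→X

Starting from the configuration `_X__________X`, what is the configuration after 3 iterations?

X__XXXXXXXXX_
__X_XXXXXXX__
XX___XXXXX__X

XX___XXXXX__X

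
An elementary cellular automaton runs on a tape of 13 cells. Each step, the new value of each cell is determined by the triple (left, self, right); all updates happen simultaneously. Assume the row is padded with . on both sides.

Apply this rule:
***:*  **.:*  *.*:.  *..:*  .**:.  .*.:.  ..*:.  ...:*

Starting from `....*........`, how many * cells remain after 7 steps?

***..********
.***..*******
..***..******
*..***..*****
.*..***..****
..*..***..***
*..*..***..**
count of *: 7

7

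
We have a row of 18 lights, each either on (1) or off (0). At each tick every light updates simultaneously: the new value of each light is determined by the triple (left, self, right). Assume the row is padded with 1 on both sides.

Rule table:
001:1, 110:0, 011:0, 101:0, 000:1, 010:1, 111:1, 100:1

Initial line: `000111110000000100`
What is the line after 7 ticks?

111011101111111111
110001000111111111
101111111011111111
000111110001111111
111011101110111111
110001000100011111
101111111111101111

101111111111101111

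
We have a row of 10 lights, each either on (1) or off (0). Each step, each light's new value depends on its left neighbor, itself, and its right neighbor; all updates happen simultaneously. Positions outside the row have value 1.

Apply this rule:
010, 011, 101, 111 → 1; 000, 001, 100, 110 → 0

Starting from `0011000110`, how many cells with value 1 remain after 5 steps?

4

0010000101
0010000111
0010000111  (fixed point — unchanged through step 5)
count of 1: 4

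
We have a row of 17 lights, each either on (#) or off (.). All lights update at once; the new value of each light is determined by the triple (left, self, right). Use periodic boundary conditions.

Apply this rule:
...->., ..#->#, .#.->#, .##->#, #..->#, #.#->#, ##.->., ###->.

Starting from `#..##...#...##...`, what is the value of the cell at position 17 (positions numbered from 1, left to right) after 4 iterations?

#

####.#.###.##.#.#
....####..##.####
#..##...###.##...
####.#.##..##.#.#
position 17 holds #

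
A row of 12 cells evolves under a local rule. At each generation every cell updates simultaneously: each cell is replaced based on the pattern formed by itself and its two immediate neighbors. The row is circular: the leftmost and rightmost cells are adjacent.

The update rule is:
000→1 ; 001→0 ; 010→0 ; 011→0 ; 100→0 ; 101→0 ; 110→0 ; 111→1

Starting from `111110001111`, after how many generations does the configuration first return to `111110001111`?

14

111100100111
111000000011
110011111001
100001110000
001100100110
100000000000
001111111110
100111111100
000011111000
111001110011
110000100001
100110001100
000000100000
111110001111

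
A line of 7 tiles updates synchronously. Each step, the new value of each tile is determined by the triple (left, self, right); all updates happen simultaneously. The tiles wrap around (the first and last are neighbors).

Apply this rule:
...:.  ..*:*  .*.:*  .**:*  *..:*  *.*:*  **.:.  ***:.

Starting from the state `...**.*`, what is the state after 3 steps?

*.**.**
.**.**.
**.**.*

**.**.*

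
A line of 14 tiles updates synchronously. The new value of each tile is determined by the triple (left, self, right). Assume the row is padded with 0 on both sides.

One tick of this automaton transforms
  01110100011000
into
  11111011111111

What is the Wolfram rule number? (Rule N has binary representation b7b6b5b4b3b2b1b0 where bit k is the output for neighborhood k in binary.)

251

position 2: 111 → 1  (bit 7 = 1)
position 3: 110 → 1  (bit 6 = 1)
position 4: 101 → 1  (bit 5 = 1)
position 6: 100 → 1  (bit 4 = 1)
position 1: 011 → 1  (bit 3 = 1)
position 5: 010 → 0  (bit 2 = 0)
position 0: 001 → 1  (bit 1 = 1)
position 7: 000 → 1  (bit 0 = 1)
bits b7..b0 = 11111011 = 251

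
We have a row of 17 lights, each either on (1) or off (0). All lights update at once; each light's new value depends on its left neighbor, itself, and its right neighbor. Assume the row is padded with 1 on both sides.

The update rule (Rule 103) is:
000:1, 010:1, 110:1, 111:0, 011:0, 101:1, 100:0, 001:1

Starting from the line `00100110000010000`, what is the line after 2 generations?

10111111000011000

generation 1: 01101010111110111
generation 2: 10111111000011000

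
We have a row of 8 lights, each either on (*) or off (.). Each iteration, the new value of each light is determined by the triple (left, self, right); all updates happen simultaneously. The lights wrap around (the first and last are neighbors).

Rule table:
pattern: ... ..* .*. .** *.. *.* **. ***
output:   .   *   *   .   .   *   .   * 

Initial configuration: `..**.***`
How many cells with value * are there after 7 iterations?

4

.*..*.*.
**.****.
..*.**.*
.***..**
*.*..*..
***.**.*
**.*..*.
count of *: 4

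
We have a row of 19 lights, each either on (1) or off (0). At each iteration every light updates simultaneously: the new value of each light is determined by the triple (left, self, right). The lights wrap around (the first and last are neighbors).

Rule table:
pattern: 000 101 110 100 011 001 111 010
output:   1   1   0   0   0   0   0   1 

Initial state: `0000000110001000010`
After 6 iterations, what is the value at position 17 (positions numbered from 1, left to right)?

iteration 1: 1111110000101011010
iteration 2: 0000000110111100111
iteration 3: 0111110001000000000
iteration 4: 0000000101011111111
iteration 5: 0111110111100000000
iteration 6: 0000001000001111111
position 17 holds 1

1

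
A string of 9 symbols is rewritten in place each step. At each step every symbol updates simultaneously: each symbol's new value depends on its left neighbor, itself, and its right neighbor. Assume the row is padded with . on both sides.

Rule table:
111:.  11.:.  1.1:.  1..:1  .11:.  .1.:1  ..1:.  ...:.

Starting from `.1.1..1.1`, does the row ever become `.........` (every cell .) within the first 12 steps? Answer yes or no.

no

step 1: .1.11.1.1
step 2: .1....1.1
step 3: .11...1.1
step 4: ...1..1.1
step 5: ...11.1.1
step 6: ......1.1
step 7: ......1.1  (fixed point — unchanged through step 12)
step 12 is ......1.1, still not uniform .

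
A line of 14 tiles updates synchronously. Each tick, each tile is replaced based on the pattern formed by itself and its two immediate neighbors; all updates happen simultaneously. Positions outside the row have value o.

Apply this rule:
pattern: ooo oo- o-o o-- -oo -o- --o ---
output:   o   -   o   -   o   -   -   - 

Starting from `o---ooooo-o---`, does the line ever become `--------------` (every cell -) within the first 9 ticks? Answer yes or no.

yes

----oooo-o----
----ooo-o-----
----oo-o------
----o-o-------
-----o--------
--------------
all cells are - at tick 6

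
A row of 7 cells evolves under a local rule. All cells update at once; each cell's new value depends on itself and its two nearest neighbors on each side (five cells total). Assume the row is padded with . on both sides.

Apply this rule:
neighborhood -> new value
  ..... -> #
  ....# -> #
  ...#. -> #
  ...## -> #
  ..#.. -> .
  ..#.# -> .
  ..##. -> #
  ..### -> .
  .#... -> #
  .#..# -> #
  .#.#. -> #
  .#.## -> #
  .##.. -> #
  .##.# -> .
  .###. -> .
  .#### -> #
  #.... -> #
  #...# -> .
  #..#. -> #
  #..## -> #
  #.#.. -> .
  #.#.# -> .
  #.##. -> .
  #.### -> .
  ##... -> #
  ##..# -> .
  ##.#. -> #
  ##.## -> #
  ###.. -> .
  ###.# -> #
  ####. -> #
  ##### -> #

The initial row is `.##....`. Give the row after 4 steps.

#######
.#####.
#.###.#
.#..##.

.#..##.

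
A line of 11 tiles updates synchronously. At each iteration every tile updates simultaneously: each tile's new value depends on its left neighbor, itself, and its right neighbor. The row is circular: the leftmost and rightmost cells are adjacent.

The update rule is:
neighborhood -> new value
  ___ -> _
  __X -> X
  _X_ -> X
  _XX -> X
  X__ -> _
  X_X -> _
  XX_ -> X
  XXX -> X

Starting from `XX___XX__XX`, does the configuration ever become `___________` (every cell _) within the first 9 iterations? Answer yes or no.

XX__XXX_XXX
XX_XXXX_XXX
XX_XXXX_XXX  (fixed point — unchanged through iteration 9)
iteration 9 is XX_XXXX_XXX, still not uniform _

no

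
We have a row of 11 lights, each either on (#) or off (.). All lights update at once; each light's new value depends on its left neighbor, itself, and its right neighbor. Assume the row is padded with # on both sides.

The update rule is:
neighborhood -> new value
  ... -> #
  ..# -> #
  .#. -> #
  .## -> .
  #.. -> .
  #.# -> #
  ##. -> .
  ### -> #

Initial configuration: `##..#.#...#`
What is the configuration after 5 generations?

.##.##.#.##

#..####.##.
..#.##.#..#
.###..##.#.
#.#..#..###
.##.##.#.##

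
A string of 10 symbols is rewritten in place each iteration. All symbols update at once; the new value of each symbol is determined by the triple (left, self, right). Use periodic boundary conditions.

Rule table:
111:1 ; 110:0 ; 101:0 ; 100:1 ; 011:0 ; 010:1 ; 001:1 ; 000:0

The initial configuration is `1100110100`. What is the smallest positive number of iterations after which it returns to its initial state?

6

0011000111
1100101010
0011101010
0101001011
0101111000
1100110100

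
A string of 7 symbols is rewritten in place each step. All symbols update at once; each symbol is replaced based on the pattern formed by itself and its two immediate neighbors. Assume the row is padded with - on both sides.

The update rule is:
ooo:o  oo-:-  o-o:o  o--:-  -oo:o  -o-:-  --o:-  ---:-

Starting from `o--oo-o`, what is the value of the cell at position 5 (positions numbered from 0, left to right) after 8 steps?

---o-o-
----o--
-------
-------  (fixed point — unchanged through step 8)
position 5 holds -

-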